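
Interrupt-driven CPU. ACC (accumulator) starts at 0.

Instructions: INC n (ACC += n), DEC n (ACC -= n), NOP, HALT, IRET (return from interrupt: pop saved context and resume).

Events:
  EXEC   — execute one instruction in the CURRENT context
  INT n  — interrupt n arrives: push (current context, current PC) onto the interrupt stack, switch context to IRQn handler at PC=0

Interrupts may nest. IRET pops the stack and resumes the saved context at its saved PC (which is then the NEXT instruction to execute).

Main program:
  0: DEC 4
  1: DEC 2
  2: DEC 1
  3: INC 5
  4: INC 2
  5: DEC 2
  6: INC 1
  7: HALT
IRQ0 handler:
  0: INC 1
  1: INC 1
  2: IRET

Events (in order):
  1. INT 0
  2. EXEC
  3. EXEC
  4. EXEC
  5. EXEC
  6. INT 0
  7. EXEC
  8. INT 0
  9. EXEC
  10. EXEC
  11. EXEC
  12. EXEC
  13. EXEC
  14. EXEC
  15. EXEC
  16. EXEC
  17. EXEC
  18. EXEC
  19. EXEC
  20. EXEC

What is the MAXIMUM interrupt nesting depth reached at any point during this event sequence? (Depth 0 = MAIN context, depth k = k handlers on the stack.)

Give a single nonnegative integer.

Event 1 (INT 0): INT 0 arrives: push (MAIN, PC=0), enter IRQ0 at PC=0 (depth now 1) [depth=1]
Event 2 (EXEC): [IRQ0] PC=0: INC 1 -> ACC=1 [depth=1]
Event 3 (EXEC): [IRQ0] PC=1: INC 1 -> ACC=2 [depth=1]
Event 4 (EXEC): [IRQ0] PC=2: IRET -> resume MAIN at PC=0 (depth now 0) [depth=0]
Event 5 (EXEC): [MAIN] PC=0: DEC 4 -> ACC=-2 [depth=0]
Event 6 (INT 0): INT 0 arrives: push (MAIN, PC=1), enter IRQ0 at PC=0 (depth now 1) [depth=1]
Event 7 (EXEC): [IRQ0] PC=0: INC 1 -> ACC=-1 [depth=1]
Event 8 (INT 0): INT 0 arrives: push (IRQ0, PC=1), enter IRQ0 at PC=0 (depth now 2) [depth=2]
Event 9 (EXEC): [IRQ0] PC=0: INC 1 -> ACC=0 [depth=2]
Event 10 (EXEC): [IRQ0] PC=1: INC 1 -> ACC=1 [depth=2]
Event 11 (EXEC): [IRQ0] PC=2: IRET -> resume IRQ0 at PC=1 (depth now 1) [depth=1]
Event 12 (EXEC): [IRQ0] PC=1: INC 1 -> ACC=2 [depth=1]
Event 13 (EXEC): [IRQ0] PC=2: IRET -> resume MAIN at PC=1 (depth now 0) [depth=0]
Event 14 (EXEC): [MAIN] PC=1: DEC 2 -> ACC=0 [depth=0]
Event 15 (EXEC): [MAIN] PC=2: DEC 1 -> ACC=-1 [depth=0]
Event 16 (EXEC): [MAIN] PC=3: INC 5 -> ACC=4 [depth=0]
Event 17 (EXEC): [MAIN] PC=4: INC 2 -> ACC=6 [depth=0]
Event 18 (EXEC): [MAIN] PC=5: DEC 2 -> ACC=4 [depth=0]
Event 19 (EXEC): [MAIN] PC=6: INC 1 -> ACC=5 [depth=0]
Event 20 (EXEC): [MAIN] PC=7: HALT [depth=0]
Max depth observed: 2

Answer: 2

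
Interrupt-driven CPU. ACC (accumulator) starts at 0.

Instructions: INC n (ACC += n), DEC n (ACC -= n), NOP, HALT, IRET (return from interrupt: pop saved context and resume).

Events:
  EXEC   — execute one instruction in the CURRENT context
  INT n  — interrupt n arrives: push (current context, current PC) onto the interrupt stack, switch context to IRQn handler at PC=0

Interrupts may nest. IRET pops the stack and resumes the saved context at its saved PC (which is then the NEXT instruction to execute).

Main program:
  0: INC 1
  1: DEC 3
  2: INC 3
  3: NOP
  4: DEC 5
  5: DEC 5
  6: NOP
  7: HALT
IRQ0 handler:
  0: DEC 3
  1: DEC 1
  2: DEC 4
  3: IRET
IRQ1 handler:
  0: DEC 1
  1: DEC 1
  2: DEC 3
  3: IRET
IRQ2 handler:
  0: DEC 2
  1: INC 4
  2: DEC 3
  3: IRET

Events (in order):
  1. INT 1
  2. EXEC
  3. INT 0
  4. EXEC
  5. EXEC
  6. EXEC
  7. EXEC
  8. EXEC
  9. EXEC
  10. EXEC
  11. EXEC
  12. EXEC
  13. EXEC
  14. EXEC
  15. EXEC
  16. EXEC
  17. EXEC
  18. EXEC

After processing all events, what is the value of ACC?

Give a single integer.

Answer: -22

Derivation:
Event 1 (INT 1): INT 1 arrives: push (MAIN, PC=0), enter IRQ1 at PC=0 (depth now 1)
Event 2 (EXEC): [IRQ1] PC=0: DEC 1 -> ACC=-1
Event 3 (INT 0): INT 0 arrives: push (IRQ1, PC=1), enter IRQ0 at PC=0 (depth now 2)
Event 4 (EXEC): [IRQ0] PC=0: DEC 3 -> ACC=-4
Event 5 (EXEC): [IRQ0] PC=1: DEC 1 -> ACC=-5
Event 6 (EXEC): [IRQ0] PC=2: DEC 4 -> ACC=-9
Event 7 (EXEC): [IRQ0] PC=3: IRET -> resume IRQ1 at PC=1 (depth now 1)
Event 8 (EXEC): [IRQ1] PC=1: DEC 1 -> ACC=-10
Event 9 (EXEC): [IRQ1] PC=2: DEC 3 -> ACC=-13
Event 10 (EXEC): [IRQ1] PC=3: IRET -> resume MAIN at PC=0 (depth now 0)
Event 11 (EXEC): [MAIN] PC=0: INC 1 -> ACC=-12
Event 12 (EXEC): [MAIN] PC=1: DEC 3 -> ACC=-15
Event 13 (EXEC): [MAIN] PC=2: INC 3 -> ACC=-12
Event 14 (EXEC): [MAIN] PC=3: NOP
Event 15 (EXEC): [MAIN] PC=4: DEC 5 -> ACC=-17
Event 16 (EXEC): [MAIN] PC=5: DEC 5 -> ACC=-22
Event 17 (EXEC): [MAIN] PC=6: NOP
Event 18 (EXEC): [MAIN] PC=7: HALT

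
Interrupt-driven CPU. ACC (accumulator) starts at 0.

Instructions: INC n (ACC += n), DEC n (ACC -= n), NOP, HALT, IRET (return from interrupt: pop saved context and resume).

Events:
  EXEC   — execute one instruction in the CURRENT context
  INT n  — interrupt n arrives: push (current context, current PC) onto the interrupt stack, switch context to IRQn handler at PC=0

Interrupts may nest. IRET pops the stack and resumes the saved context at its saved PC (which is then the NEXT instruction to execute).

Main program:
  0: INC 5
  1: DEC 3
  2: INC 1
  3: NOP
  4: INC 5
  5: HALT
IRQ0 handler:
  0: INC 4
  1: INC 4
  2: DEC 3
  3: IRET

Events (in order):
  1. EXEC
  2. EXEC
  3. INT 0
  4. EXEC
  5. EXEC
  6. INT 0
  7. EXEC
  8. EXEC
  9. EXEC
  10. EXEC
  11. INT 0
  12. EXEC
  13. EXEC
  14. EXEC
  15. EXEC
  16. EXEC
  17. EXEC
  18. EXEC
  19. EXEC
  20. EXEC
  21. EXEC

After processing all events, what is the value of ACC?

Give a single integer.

Event 1 (EXEC): [MAIN] PC=0: INC 5 -> ACC=5
Event 2 (EXEC): [MAIN] PC=1: DEC 3 -> ACC=2
Event 3 (INT 0): INT 0 arrives: push (MAIN, PC=2), enter IRQ0 at PC=0 (depth now 1)
Event 4 (EXEC): [IRQ0] PC=0: INC 4 -> ACC=6
Event 5 (EXEC): [IRQ0] PC=1: INC 4 -> ACC=10
Event 6 (INT 0): INT 0 arrives: push (IRQ0, PC=2), enter IRQ0 at PC=0 (depth now 2)
Event 7 (EXEC): [IRQ0] PC=0: INC 4 -> ACC=14
Event 8 (EXEC): [IRQ0] PC=1: INC 4 -> ACC=18
Event 9 (EXEC): [IRQ0] PC=2: DEC 3 -> ACC=15
Event 10 (EXEC): [IRQ0] PC=3: IRET -> resume IRQ0 at PC=2 (depth now 1)
Event 11 (INT 0): INT 0 arrives: push (IRQ0, PC=2), enter IRQ0 at PC=0 (depth now 2)
Event 12 (EXEC): [IRQ0] PC=0: INC 4 -> ACC=19
Event 13 (EXEC): [IRQ0] PC=1: INC 4 -> ACC=23
Event 14 (EXEC): [IRQ0] PC=2: DEC 3 -> ACC=20
Event 15 (EXEC): [IRQ0] PC=3: IRET -> resume IRQ0 at PC=2 (depth now 1)
Event 16 (EXEC): [IRQ0] PC=2: DEC 3 -> ACC=17
Event 17 (EXEC): [IRQ0] PC=3: IRET -> resume MAIN at PC=2 (depth now 0)
Event 18 (EXEC): [MAIN] PC=2: INC 1 -> ACC=18
Event 19 (EXEC): [MAIN] PC=3: NOP
Event 20 (EXEC): [MAIN] PC=4: INC 5 -> ACC=23
Event 21 (EXEC): [MAIN] PC=5: HALT

Answer: 23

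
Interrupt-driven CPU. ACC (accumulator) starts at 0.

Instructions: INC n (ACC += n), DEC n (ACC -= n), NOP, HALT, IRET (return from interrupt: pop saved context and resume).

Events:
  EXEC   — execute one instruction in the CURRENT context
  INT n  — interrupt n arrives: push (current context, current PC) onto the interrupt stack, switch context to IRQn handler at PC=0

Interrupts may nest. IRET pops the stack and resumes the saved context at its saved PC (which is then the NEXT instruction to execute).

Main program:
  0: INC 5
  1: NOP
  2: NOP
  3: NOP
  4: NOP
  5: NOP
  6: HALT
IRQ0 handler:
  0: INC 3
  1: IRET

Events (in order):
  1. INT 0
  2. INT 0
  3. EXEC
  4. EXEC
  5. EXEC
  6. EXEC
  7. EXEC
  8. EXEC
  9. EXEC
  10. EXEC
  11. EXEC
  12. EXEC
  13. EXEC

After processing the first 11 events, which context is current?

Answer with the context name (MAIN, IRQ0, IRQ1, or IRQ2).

Event 1 (INT 0): INT 0 arrives: push (MAIN, PC=0), enter IRQ0 at PC=0 (depth now 1)
Event 2 (INT 0): INT 0 arrives: push (IRQ0, PC=0), enter IRQ0 at PC=0 (depth now 2)
Event 3 (EXEC): [IRQ0] PC=0: INC 3 -> ACC=3
Event 4 (EXEC): [IRQ0] PC=1: IRET -> resume IRQ0 at PC=0 (depth now 1)
Event 5 (EXEC): [IRQ0] PC=0: INC 3 -> ACC=6
Event 6 (EXEC): [IRQ0] PC=1: IRET -> resume MAIN at PC=0 (depth now 0)
Event 7 (EXEC): [MAIN] PC=0: INC 5 -> ACC=11
Event 8 (EXEC): [MAIN] PC=1: NOP
Event 9 (EXEC): [MAIN] PC=2: NOP
Event 10 (EXEC): [MAIN] PC=3: NOP
Event 11 (EXEC): [MAIN] PC=4: NOP

Answer: MAIN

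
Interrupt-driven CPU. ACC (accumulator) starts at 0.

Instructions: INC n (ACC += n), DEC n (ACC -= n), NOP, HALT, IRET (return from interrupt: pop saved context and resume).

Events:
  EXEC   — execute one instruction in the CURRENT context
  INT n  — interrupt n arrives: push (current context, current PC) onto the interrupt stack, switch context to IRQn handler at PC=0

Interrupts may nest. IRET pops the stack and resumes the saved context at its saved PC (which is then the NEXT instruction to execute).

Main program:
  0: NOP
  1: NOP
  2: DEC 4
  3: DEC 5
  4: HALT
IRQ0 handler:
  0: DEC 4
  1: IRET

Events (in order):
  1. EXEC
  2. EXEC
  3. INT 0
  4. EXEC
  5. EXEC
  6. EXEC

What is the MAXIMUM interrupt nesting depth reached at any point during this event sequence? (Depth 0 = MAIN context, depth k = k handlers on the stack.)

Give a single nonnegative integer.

Answer: 1

Derivation:
Event 1 (EXEC): [MAIN] PC=0: NOP [depth=0]
Event 2 (EXEC): [MAIN] PC=1: NOP [depth=0]
Event 3 (INT 0): INT 0 arrives: push (MAIN, PC=2), enter IRQ0 at PC=0 (depth now 1) [depth=1]
Event 4 (EXEC): [IRQ0] PC=0: DEC 4 -> ACC=-4 [depth=1]
Event 5 (EXEC): [IRQ0] PC=1: IRET -> resume MAIN at PC=2 (depth now 0) [depth=0]
Event 6 (EXEC): [MAIN] PC=2: DEC 4 -> ACC=-8 [depth=0]
Max depth observed: 1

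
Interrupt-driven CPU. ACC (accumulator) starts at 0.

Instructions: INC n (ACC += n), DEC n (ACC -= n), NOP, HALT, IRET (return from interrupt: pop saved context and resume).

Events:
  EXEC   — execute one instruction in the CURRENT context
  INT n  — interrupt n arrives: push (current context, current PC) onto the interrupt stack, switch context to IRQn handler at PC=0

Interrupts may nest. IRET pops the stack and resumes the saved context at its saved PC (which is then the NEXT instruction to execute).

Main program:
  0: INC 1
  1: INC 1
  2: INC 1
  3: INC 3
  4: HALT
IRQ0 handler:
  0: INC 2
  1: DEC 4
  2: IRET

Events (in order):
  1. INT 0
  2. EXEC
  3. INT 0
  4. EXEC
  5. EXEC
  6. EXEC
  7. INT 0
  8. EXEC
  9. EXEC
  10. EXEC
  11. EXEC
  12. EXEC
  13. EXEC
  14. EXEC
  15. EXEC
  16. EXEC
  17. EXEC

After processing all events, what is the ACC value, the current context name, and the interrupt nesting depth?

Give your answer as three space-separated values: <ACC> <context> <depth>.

Event 1 (INT 0): INT 0 arrives: push (MAIN, PC=0), enter IRQ0 at PC=0 (depth now 1)
Event 2 (EXEC): [IRQ0] PC=0: INC 2 -> ACC=2
Event 3 (INT 0): INT 0 arrives: push (IRQ0, PC=1), enter IRQ0 at PC=0 (depth now 2)
Event 4 (EXEC): [IRQ0] PC=0: INC 2 -> ACC=4
Event 5 (EXEC): [IRQ0] PC=1: DEC 4 -> ACC=0
Event 6 (EXEC): [IRQ0] PC=2: IRET -> resume IRQ0 at PC=1 (depth now 1)
Event 7 (INT 0): INT 0 arrives: push (IRQ0, PC=1), enter IRQ0 at PC=0 (depth now 2)
Event 8 (EXEC): [IRQ0] PC=0: INC 2 -> ACC=2
Event 9 (EXEC): [IRQ0] PC=1: DEC 4 -> ACC=-2
Event 10 (EXEC): [IRQ0] PC=2: IRET -> resume IRQ0 at PC=1 (depth now 1)
Event 11 (EXEC): [IRQ0] PC=1: DEC 4 -> ACC=-6
Event 12 (EXEC): [IRQ0] PC=2: IRET -> resume MAIN at PC=0 (depth now 0)
Event 13 (EXEC): [MAIN] PC=0: INC 1 -> ACC=-5
Event 14 (EXEC): [MAIN] PC=1: INC 1 -> ACC=-4
Event 15 (EXEC): [MAIN] PC=2: INC 1 -> ACC=-3
Event 16 (EXEC): [MAIN] PC=3: INC 3 -> ACC=0
Event 17 (EXEC): [MAIN] PC=4: HALT

Answer: 0 MAIN 0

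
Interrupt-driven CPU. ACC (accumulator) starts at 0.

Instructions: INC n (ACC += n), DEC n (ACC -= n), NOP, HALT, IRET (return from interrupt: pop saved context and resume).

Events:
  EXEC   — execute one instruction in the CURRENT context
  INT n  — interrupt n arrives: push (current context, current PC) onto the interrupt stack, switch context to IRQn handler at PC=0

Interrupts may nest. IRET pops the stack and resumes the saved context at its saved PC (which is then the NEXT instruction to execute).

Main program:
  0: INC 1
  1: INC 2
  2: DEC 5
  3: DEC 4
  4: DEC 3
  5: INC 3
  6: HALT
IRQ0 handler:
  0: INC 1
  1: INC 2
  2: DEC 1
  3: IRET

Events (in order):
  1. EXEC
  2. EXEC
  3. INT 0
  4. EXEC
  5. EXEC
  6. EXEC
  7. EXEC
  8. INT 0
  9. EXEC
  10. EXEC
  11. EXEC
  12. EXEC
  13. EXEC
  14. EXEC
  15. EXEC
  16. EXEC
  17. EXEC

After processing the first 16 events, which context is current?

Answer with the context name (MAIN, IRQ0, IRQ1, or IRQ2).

Event 1 (EXEC): [MAIN] PC=0: INC 1 -> ACC=1
Event 2 (EXEC): [MAIN] PC=1: INC 2 -> ACC=3
Event 3 (INT 0): INT 0 arrives: push (MAIN, PC=2), enter IRQ0 at PC=0 (depth now 1)
Event 4 (EXEC): [IRQ0] PC=0: INC 1 -> ACC=4
Event 5 (EXEC): [IRQ0] PC=1: INC 2 -> ACC=6
Event 6 (EXEC): [IRQ0] PC=2: DEC 1 -> ACC=5
Event 7 (EXEC): [IRQ0] PC=3: IRET -> resume MAIN at PC=2 (depth now 0)
Event 8 (INT 0): INT 0 arrives: push (MAIN, PC=2), enter IRQ0 at PC=0 (depth now 1)
Event 9 (EXEC): [IRQ0] PC=0: INC 1 -> ACC=6
Event 10 (EXEC): [IRQ0] PC=1: INC 2 -> ACC=8
Event 11 (EXEC): [IRQ0] PC=2: DEC 1 -> ACC=7
Event 12 (EXEC): [IRQ0] PC=3: IRET -> resume MAIN at PC=2 (depth now 0)
Event 13 (EXEC): [MAIN] PC=2: DEC 5 -> ACC=2
Event 14 (EXEC): [MAIN] PC=3: DEC 4 -> ACC=-2
Event 15 (EXEC): [MAIN] PC=4: DEC 3 -> ACC=-5
Event 16 (EXEC): [MAIN] PC=5: INC 3 -> ACC=-2

Answer: MAIN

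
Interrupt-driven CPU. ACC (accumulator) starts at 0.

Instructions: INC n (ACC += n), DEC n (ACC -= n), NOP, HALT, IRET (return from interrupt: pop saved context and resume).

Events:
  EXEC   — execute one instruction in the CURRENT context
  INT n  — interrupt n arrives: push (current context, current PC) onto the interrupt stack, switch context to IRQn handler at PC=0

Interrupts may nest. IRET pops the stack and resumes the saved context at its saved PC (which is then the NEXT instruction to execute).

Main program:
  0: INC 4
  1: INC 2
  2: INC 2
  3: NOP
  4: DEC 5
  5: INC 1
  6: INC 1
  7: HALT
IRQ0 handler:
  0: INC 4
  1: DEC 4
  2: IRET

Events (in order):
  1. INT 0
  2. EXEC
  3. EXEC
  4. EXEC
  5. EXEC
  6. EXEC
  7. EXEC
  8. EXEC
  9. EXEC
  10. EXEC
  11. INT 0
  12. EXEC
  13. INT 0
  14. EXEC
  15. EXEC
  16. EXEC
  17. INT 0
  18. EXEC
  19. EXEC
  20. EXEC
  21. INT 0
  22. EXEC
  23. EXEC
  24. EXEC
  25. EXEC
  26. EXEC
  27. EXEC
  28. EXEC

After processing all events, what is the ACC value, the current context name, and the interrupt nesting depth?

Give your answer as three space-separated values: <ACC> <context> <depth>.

Answer: 5 MAIN 0

Derivation:
Event 1 (INT 0): INT 0 arrives: push (MAIN, PC=0), enter IRQ0 at PC=0 (depth now 1)
Event 2 (EXEC): [IRQ0] PC=0: INC 4 -> ACC=4
Event 3 (EXEC): [IRQ0] PC=1: DEC 4 -> ACC=0
Event 4 (EXEC): [IRQ0] PC=2: IRET -> resume MAIN at PC=0 (depth now 0)
Event 5 (EXEC): [MAIN] PC=0: INC 4 -> ACC=4
Event 6 (EXEC): [MAIN] PC=1: INC 2 -> ACC=6
Event 7 (EXEC): [MAIN] PC=2: INC 2 -> ACC=8
Event 8 (EXEC): [MAIN] PC=3: NOP
Event 9 (EXEC): [MAIN] PC=4: DEC 5 -> ACC=3
Event 10 (EXEC): [MAIN] PC=5: INC 1 -> ACC=4
Event 11 (INT 0): INT 0 arrives: push (MAIN, PC=6), enter IRQ0 at PC=0 (depth now 1)
Event 12 (EXEC): [IRQ0] PC=0: INC 4 -> ACC=8
Event 13 (INT 0): INT 0 arrives: push (IRQ0, PC=1), enter IRQ0 at PC=0 (depth now 2)
Event 14 (EXEC): [IRQ0] PC=0: INC 4 -> ACC=12
Event 15 (EXEC): [IRQ0] PC=1: DEC 4 -> ACC=8
Event 16 (EXEC): [IRQ0] PC=2: IRET -> resume IRQ0 at PC=1 (depth now 1)
Event 17 (INT 0): INT 0 arrives: push (IRQ0, PC=1), enter IRQ0 at PC=0 (depth now 2)
Event 18 (EXEC): [IRQ0] PC=0: INC 4 -> ACC=12
Event 19 (EXEC): [IRQ0] PC=1: DEC 4 -> ACC=8
Event 20 (EXEC): [IRQ0] PC=2: IRET -> resume IRQ0 at PC=1 (depth now 1)
Event 21 (INT 0): INT 0 arrives: push (IRQ0, PC=1), enter IRQ0 at PC=0 (depth now 2)
Event 22 (EXEC): [IRQ0] PC=0: INC 4 -> ACC=12
Event 23 (EXEC): [IRQ0] PC=1: DEC 4 -> ACC=8
Event 24 (EXEC): [IRQ0] PC=2: IRET -> resume IRQ0 at PC=1 (depth now 1)
Event 25 (EXEC): [IRQ0] PC=1: DEC 4 -> ACC=4
Event 26 (EXEC): [IRQ0] PC=2: IRET -> resume MAIN at PC=6 (depth now 0)
Event 27 (EXEC): [MAIN] PC=6: INC 1 -> ACC=5
Event 28 (EXEC): [MAIN] PC=7: HALT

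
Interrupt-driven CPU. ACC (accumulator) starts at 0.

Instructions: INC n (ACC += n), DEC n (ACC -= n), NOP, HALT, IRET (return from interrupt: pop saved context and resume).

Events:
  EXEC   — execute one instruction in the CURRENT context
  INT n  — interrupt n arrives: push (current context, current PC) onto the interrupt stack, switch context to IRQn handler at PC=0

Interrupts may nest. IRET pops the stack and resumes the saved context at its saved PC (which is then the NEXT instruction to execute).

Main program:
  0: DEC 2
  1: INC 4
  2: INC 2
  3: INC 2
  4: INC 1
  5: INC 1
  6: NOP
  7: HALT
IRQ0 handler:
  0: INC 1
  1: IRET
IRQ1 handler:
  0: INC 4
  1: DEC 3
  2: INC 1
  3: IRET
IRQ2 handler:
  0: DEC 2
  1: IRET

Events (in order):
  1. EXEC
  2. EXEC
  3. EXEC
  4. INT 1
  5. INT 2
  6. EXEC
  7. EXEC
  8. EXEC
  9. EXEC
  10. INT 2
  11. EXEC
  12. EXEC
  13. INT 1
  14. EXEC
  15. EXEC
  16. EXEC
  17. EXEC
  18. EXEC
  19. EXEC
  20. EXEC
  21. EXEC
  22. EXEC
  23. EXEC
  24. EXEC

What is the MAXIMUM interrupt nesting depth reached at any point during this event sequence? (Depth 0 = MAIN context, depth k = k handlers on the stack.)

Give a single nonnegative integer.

Event 1 (EXEC): [MAIN] PC=0: DEC 2 -> ACC=-2 [depth=0]
Event 2 (EXEC): [MAIN] PC=1: INC 4 -> ACC=2 [depth=0]
Event 3 (EXEC): [MAIN] PC=2: INC 2 -> ACC=4 [depth=0]
Event 4 (INT 1): INT 1 arrives: push (MAIN, PC=3), enter IRQ1 at PC=0 (depth now 1) [depth=1]
Event 5 (INT 2): INT 2 arrives: push (IRQ1, PC=0), enter IRQ2 at PC=0 (depth now 2) [depth=2]
Event 6 (EXEC): [IRQ2] PC=0: DEC 2 -> ACC=2 [depth=2]
Event 7 (EXEC): [IRQ2] PC=1: IRET -> resume IRQ1 at PC=0 (depth now 1) [depth=1]
Event 8 (EXEC): [IRQ1] PC=0: INC 4 -> ACC=6 [depth=1]
Event 9 (EXEC): [IRQ1] PC=1: DEC 3 -> ACC=3 [depth=1]
Event 10 (INT 2): INT 2 arrives: push (IRQ1, PC=2), enter IRQ2 at PC=0 (depth now 2) [depth=2]
Event 11 (EXEC): [IRQ2] PC=0: DEC 2 -> ACC=1 [depth=2]
Event 12 (EXEC): [IRQ2] PC=1: IRET -> resume IRQ1 at PC=2 (depth now 1) [depth=1]
Event 13 (INT 1): INT 1 arrives: push (IRQ1, PC=2), enter IRQ1 at PC=0 (depth now 2) [depth=2]
Event 14 (EXEC): [IRQ1] PC=0: INC 4 -> ACC=5 [depth=2]
Event 15 (EXEC): [IRQ1] PC=1: DEC 3 -> ACC=2 [depth=2]
Event 16 (EXEC): [IRQ1] PC=2: INC 1 -> ACC=3 [depth=2]
Event 17 (EXEC): [IRQ1] PC=3: IRET -> resume IRQ1 at PC=2 (depth now 1) [depth=1]
Event 18 (EXEC): [IRQ1] PC=2: INC 1 -> ACC=4 [depth=1]
Event 19 (EXEC): [IRQ1] PC=3: IRET -> resume MAIN at PC=3 (depth now 0) [depth=0]
Event 20 (EXEC): [MAIN] PC=3: INC 2 -> ACC=6 [depth=0]
Event 21 (EXEC): [MAIN] PC=4: INC 1 -> ACC=7 [depth=0]
Event 22 (EXEC): [MAIN] PC=5: INC 1 -> ACC=8 [depth=0]
Event 23 (EXEC): [MAIN] PC=6: NOP [depth=0]
Event 24 (EXEC): [MAIN] PC=7: HALT [depth=0]
Max depth observed: 2

Answer: 2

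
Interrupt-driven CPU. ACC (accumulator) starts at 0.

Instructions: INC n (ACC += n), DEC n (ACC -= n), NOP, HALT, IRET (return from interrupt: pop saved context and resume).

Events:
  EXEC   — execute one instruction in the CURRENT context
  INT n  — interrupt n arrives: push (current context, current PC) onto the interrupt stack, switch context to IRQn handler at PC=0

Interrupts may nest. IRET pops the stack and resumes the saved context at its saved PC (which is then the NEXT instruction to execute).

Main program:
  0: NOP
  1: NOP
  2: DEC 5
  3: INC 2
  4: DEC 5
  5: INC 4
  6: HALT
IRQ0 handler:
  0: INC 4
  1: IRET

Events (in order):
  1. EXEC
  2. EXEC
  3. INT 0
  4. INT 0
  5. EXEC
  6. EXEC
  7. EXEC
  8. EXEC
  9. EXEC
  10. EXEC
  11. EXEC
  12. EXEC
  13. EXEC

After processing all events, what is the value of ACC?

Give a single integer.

Event 1 (EXEC): [MAIN] PC=0: NOP
Event 2 (EXEC): [MAIN] PC=1: NOP
Event 3 (INT 0): INT 0 arrives: push (MAIN, PC=2), enter IRQ0 at PC=0 (depth now 1)
Event 4 (INT 0): INT 0 arrives: push (IRQ0, PC=0), enter IRQ0 at PC=0 (depth now 2)
Event 5 (EXEC): [IRQ0] PC=0: INC 4 -> ACC=4
Event 6 (EXEC): [IRQ0] PC=1: IRET -> resume IRQ0 at PC=0 (depth now 1)
Event 7 (EXEC): [IRQ0] PC=0: INC 4 -> ACC=8
Event 8 (EXEC): [IRQ0] PC=1: IRET -> resume MAIN at PC=2 (depth now 0)
Event 9 (EXEC): [MAIN] PC=2: DEC 5 -> ACC=3
Event 10 (EXEC): [MAIN] PC=3: INC 2 -> ACC=5
Event 11 (EXEC): [MAIN] PC=4: DEC 5 -> ACC=0
Event 12 (EXEC): [MAIN] PC=5: INC 4 -> ACC=4
Event 13 (EXEC): [MAIN] PC=6: HALT

Answer: 4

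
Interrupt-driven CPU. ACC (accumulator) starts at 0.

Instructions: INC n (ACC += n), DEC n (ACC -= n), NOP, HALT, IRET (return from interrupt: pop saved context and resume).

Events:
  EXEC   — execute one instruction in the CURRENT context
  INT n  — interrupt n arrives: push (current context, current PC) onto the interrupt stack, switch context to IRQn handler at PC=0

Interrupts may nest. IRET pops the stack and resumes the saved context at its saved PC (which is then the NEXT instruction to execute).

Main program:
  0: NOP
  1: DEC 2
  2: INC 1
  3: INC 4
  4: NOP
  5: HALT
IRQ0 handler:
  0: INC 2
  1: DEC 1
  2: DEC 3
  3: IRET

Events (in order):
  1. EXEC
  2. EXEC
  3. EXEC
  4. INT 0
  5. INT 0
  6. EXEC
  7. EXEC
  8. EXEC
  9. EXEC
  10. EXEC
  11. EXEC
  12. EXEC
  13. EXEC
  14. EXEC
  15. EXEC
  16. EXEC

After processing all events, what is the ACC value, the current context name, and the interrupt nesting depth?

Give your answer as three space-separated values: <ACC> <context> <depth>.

Event 1 (EXEC): [MAIN] PC=0: NOP
Event 2 (EXEC): [MAIN] PC=1: DEC 2 -> ACC=-2
Event 3 (EXEC): [MAIN] PC=2: INC 1 -> ACC=-1
Event 4 (INT 0): INT 0 arrives: push (MAIN, PC=3), enter IRQ0 at PC=0 (depth now 1)
Event 5 (INT 0): INT 0 arrives: push (IRQ0, PC=0), enter IRQ0 at PC=0 (depth now 2)
Event 6 (EXEC): [IRQ0] PC=0: INC 2 -> ACC=1
Event 7 (EXEC): [IRQ0] PC=1: DEC 1 -> ACC=0
Event 8 (EXEC): [IRQ0] PC=2: DEC 3 -> ACC=-3
Event 9 (EXEC): [IRQ0] PC=3: IRET -> resume IRQ0 at PC=0 (depth now 1)
Event 10 (EXEC): [IRQ0] PC=0: INC 2 -> ACC=-1
Event 11 (EXEC): [IRQ0] PC=1: DEC 1 -> ACC=-2
Event 12 (EXEC): [IRQ0] PC=2: DEC 3 -> ACC=-5
Event 13 (EXEC): [IRQ0] PC=3: IRET -> resume MAIN at PC=3 (depth now 0)
Event 14 (EXEC): [MAIN] PC=3: INC 4 -> ACC=-1
Event 15 (EXEC): [MAIN] PC=4: NOP
Event 16 (EXEC): [MAIN] PC=5: HALT

Answer: -1 MAIN 0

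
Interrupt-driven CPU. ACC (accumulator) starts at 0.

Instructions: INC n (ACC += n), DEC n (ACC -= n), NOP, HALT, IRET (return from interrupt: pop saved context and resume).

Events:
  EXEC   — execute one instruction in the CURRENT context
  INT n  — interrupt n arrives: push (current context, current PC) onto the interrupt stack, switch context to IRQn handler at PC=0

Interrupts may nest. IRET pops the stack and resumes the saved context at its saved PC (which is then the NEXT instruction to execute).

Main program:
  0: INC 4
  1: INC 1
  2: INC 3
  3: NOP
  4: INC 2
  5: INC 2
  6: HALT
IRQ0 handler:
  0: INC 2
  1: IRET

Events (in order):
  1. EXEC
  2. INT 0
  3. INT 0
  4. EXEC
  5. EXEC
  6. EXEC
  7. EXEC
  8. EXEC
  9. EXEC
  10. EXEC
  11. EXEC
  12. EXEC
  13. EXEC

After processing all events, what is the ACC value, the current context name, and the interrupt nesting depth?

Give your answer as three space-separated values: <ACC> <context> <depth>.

Event 1 (EXEC): [MAIN] PC=0: INC 4 -> ACC=4
Event 2 (INT 0): INT 0 arrives: push (MAIN, PC=1), enter IRQ0 at PC=0 (depth now 1)
Event 3 (INT 0): INT 0 arrives: push (IRQ0, PC=0), enter IRQ0 at PC=0 (depth now 2)
Event 4 (EXEC): [IRQ0] PC=0: INC 2 -> ACC=6
Event 5 (EXEC): [IRQ0] PC=1: IRET -> resume IRQ0 at PC=0 (depth now 1)
Event 6 (EXEC): [IRQ0] PC=0: INC 2 -> ACC=8
Event 7 (EXEC): [IRQ0] PC=1: IRET -> resume MAIN at PC=1 (depth now 0)
Event 8 (EXEC): [MAIN] PC=1: INC 1 -> ACC=9
Event 9 (EXEC): [MAIN] PC=2: INC 3 -> ACC=12
Event 10 (EXEC): [MAIN] PC=3: NOP
Event 11 (EXEC): [MAIN] PC=4: INC 2 -> ACC=14
Event 12 (EXEC): [MAIN] PC=5: INC 2 -> ACC=16
Event 13 (EXEC): [MAIN] PC=6: HALT

Answer: 16 MAIN 0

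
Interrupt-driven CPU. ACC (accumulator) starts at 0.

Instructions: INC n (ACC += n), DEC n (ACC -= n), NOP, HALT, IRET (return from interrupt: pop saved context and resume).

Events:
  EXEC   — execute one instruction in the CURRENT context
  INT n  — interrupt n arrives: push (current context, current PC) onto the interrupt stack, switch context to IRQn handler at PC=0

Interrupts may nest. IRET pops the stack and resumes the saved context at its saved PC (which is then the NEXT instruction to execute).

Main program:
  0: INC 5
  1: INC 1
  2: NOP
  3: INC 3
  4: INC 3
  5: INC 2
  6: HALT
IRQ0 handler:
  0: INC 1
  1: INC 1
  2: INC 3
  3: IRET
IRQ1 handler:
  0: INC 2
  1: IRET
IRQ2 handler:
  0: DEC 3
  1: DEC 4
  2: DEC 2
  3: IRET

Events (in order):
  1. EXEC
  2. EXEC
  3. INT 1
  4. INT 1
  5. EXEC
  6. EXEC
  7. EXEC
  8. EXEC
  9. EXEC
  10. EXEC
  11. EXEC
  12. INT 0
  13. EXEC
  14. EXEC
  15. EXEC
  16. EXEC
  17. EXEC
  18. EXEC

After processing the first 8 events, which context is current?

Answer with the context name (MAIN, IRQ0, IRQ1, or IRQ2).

Event 1 (EXEC): [MAIN] PC=0: INC 5 -> ACC=5
Event 2 (EXEC): [MAIN] PC=1: INC 1 -> ACC=6
Event 3 (INT 1): INT 1 arrives: push (MAIN, PC=2), enter IRQ1 at PC=0 (depth now 1)
Event 4 (INT 1): INT 1 arrives: push (IRQ1, PC=0), enter IRQ1 at PC=0 (depth now 2)
Event 5 (EXEC): [IRQ1] PC=0: INC 2 -> ACC=8
Event 6 (EXEC): [IRQ1] PC=1: IRET -> resume IRQ1 at PC=0 (depth now 1)
Event 7 (EXEC): [IRQ1] PC=0: INC 2 -> ACC=10
Event 8 (EXEC): [IRQ1] PC=1: IRET -> resume MAIN at PC=2 (depth now 0)

Answer: MAIN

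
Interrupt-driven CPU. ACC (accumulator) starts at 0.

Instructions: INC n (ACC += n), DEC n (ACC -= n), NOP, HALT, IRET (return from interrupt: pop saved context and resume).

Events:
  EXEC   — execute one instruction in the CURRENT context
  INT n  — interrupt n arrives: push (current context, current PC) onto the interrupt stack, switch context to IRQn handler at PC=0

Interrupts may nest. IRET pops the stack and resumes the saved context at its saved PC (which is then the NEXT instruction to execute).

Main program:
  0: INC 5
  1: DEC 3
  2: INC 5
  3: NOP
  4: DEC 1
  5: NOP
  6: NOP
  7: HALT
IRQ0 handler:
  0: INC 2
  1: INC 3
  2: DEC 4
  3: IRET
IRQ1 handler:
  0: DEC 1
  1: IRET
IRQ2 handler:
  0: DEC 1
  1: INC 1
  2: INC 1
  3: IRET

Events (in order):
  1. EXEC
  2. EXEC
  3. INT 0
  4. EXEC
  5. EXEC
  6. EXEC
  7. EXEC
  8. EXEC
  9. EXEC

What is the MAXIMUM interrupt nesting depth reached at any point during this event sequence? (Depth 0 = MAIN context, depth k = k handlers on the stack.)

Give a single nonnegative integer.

Event 1 (EXEC): [MAIN] PC=0: INC 5 -> ACC=5 [depth=0]
Event 2 (EXEC): [MAIN] PC=1: DEC 3 -> ACC=2 [depth=0]
Event 3 (INT 0): INT 0 arrives: push (MAIN, PC=2), enter IRQ0 at PC=0 (depth now 1) [depth=1]
Event 4 (EXEC): [IRQ0] PC=0: INC 2 -> ACC=4 [depth=1]
Event 5 (EXEC): [IRQ0] PC=1: INC 3 -> ACC=7 [depth=1]
Event 6 (EXEC): [IRQ0] PC=2: DEC 4 -> ACC=3 [depth=1]
Event 7 (EXEC): [IRQ0] PC=3: IRET -> resume MAIN at PC=2 (depth now 0) [depth=0]
Event 8 (EXEC): [MAIN] PC=2: INC 5 -> ACC=8 [depth=0]
Event 9 (EXEC): [MAIN] PC=3: NOP [depth=0]
Max depth observed: 1

Answer: 1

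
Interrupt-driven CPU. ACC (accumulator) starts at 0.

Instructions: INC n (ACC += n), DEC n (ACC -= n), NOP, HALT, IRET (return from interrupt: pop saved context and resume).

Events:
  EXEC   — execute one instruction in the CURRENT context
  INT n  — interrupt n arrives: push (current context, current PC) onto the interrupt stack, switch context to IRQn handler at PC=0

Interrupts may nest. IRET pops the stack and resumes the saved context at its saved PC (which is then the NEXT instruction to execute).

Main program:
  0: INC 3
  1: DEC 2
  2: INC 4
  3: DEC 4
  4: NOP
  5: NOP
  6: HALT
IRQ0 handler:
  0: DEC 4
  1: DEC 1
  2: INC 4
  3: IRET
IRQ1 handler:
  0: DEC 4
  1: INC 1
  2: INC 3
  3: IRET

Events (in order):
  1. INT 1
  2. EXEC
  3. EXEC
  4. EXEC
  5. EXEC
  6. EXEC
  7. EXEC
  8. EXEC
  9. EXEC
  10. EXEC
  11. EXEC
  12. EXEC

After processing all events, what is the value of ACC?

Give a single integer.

Answer: 1

Derivation:
Event 1 (INT 1): INT 1 arrives: push (MAIN, PC=0), enter IRQ1 at PC=0 (depth now 1)
Event 2 (EXEC): [IRQ1] PC=0: DEC 4 -> ACC=-4
Event 3 (EXEC): [IRQ1] PC=1: INC 1 -> ACC=-3
Event 4 (EXEC): [IRQ1] PC=2: INC 3 -> ACC=0
Event 5 (EXEC): [IRQ1] PC=3: IRET -> resume MAIN at PC=0 (depth now 0)
Event 6 (EXEC): [MAIN] PC=0: INC 3 -> ACC=3
Event 7 (EXEC): [MAIN] PC=1: DEC 2 -> ACC=1
Event 8 (EXEC): [MAIN] PC=2: INC 4 -> ACC=5
Event 9 (EXEC): [MAIN] PC=3: DEC 4 -> ACC=1
Event 10 (EXEC): [MAIN] PC=4: NOP
Event 11 (EXEC): [MAIN] PC=5: NOP
Event 12 (EXEC): [MAIN] PC=6: HALT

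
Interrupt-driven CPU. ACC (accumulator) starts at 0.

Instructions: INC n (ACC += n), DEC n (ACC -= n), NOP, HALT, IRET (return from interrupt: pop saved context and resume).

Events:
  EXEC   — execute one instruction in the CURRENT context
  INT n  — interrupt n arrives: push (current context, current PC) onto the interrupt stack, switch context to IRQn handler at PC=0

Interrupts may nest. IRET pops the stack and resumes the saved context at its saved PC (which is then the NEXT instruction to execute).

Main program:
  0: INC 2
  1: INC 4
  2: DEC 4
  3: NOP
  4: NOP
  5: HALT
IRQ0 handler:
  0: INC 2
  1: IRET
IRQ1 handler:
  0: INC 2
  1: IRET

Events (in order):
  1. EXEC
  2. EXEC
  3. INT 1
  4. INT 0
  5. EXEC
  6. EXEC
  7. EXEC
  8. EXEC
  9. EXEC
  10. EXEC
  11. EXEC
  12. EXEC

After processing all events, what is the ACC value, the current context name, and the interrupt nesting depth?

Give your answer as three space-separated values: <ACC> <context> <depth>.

Answer: 6 MAIN 0

Derivation:
Event 1 (EXEC): [MAIN] PC=0: INC 2 -> ACC=2
Event 2 (EXEC): [MAIN] PC=1: INC 4 -> ACC=6
Event 3 (INT 1): INT 1 arrives: push (MAIN, PC=2), enter IRQ1 at PC=0 (depth now 1)
Event 4 (INT 0): INT 0 arrives: push (IRQ1, PC=0), enter IRQ0 at PC=0 (depth now 2)
Event 5 (EXEC): [IRQ0] PC=0: INC 2 -> ACC=8
Event 6 (EXEC): [IRQ0] PC=1: IRET -> resume IRQ1 at PC=0 (depth now 1)
Event 7 (EXEC): [IRQ1] PC=0: INC 2 -> ACC=10
Event 8 (EXEC): [IRQ1] PC=1: IRET -> resume MAIN at PC=2 (depth now 0)
Event 9 (EXEC): [MAIN] PC=2: DEC 4 -> ACC=6
Event 10 (EXEC): [MAIN] PC=3: NOP
Event 11 (EXEC): [MAIN] PC=4: NOP
Event 12 (EXEC): [MAIN] PC=5: HALT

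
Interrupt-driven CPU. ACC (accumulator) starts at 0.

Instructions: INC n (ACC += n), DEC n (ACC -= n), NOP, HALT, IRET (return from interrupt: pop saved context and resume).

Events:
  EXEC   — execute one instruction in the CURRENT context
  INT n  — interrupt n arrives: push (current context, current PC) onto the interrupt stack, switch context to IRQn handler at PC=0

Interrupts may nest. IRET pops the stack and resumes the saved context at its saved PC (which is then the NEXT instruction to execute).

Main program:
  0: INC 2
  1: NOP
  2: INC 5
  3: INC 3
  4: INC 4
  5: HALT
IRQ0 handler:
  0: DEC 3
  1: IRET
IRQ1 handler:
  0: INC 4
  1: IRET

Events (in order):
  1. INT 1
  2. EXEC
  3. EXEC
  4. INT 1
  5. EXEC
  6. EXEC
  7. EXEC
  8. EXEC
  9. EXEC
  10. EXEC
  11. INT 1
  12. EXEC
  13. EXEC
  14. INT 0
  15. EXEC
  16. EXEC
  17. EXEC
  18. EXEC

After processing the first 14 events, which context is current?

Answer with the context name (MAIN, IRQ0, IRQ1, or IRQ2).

Event 1 (INT 1): INT 1 arrives: push (MAIN, PC=0), enter IRQ1 at PC=0 (depth now 1)
Event 2 (EXEC): [IRQ1] PC=0: INC 4 -> ACC=4
Event 3 (EXEC): [IRQ1] PC=1: IRET -> resume MAIN at PC=0 (depth now 0)
Event 4 (INT 1): INT 1 arrives: push (MAIN, PC=0), enter IRQ1 at PC=0 (depth now 1)
Event 5 (EXEC): [IRQ1] PC=0: INC 4 -> ACC=8
Event 6 (EXEC): [IRQ1] PC=1: IRET -> resume MAIN at PC=0 (depth now 0)
Event 7 (EXEC): [MAIN] PC=0: INC 2 -> ACC=10
Event 8 (EXEC): [MAIN] PC=1: NOP
Event 9 (EXEC): [MAIN] PC=2: INC 5 -> ACC=15
Event 10 (EXEC): [MAIN] PC=3: INC 3 -> ACC=18
Event 11 (INT 1): INT 1 arrives: push (MAIN, PC=4), enter IRQ1 at PC=0 (depth now 1)
Event 12 (EXEC): [IRQ1] PC=0: INC 4 -> ACC=22
Event 13 (EXEC): [IRQ1] PC=1: IRET -> resume MAIN at PC=4 (depth now 0)
Event 14 (INT 0): INT 0 arrives: push (MAIN, PC=4), enter IRQ0 at PC=0 (depth now 1)

Answer: IRQ0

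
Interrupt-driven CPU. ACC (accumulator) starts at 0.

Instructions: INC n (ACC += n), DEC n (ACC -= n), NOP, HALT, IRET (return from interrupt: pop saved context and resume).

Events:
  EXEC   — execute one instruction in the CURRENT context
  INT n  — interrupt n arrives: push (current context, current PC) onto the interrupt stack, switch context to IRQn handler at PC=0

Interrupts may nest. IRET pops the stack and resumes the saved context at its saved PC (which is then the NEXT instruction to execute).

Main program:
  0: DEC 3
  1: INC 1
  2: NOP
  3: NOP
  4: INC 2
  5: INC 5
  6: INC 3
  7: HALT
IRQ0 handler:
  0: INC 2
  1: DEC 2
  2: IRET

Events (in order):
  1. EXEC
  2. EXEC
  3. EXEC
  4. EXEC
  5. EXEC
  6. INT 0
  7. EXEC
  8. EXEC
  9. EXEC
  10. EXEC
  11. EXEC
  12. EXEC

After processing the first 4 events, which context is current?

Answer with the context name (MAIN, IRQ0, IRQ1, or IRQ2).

Answer: MAIN

Derivation:
Event 1 (EXEC): [MAIN] PC=0: DEC 3 -> ACC=-3
Event 2 (EXEC): [MAIN] PC=1: INC 1 -> ACC=-2
Event 3 (EXEC): [MAIN] PC=2: NOP
Event 4 (EXEC): [MAIN] PC=3: NOP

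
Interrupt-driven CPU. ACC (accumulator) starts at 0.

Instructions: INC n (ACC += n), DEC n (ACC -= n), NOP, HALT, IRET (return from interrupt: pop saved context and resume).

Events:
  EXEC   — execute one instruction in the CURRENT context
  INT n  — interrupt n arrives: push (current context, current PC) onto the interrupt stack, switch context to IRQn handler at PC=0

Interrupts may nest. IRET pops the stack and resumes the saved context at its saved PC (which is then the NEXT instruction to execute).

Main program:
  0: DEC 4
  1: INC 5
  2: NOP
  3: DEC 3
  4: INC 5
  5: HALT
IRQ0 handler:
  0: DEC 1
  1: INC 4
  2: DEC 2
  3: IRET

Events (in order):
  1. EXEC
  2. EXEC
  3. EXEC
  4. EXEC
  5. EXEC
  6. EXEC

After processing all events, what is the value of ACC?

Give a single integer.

Answer: 3

Derivation:
Event 1 (EXEC): [MAIN] PC=0: DEC 4 -> ACC=-4
Event 2 (EXEC): [MAIN] PC=1: INC 5 -> ACC=1
Event 3 (EXEC): [MAIN] PC=2: NOP
Event 4 (EXEC): [MAIN] PC=3: DEC 3 -> ACC=-2
Event 5 (EXEC): [MAIN] PC=4: INC 5 -> ACC=3
Event 6 (EXEC): [MAIN] PC=5: HALT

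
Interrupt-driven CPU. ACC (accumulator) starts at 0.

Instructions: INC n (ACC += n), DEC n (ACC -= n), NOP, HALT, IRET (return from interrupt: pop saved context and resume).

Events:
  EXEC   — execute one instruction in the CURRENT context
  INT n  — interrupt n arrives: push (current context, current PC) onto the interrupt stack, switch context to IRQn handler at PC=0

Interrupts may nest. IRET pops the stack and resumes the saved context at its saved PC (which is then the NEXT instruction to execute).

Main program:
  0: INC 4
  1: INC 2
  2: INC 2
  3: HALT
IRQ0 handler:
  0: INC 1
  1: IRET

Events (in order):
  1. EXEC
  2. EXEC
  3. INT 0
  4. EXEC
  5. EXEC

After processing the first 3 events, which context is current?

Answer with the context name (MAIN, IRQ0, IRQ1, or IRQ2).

Event 1 (EXEC): [MAIN] PC=0: INC 4 -> ACC=4
Event 2 (EXEC): [MAIN] PC=1: INC 2 -> ACC=6
Event 3 (INT 0): INT 0 arrives: push (MAIN, PC=2), enter IRQ0 at PC=0 (depth now 1)

Answer: IRQ0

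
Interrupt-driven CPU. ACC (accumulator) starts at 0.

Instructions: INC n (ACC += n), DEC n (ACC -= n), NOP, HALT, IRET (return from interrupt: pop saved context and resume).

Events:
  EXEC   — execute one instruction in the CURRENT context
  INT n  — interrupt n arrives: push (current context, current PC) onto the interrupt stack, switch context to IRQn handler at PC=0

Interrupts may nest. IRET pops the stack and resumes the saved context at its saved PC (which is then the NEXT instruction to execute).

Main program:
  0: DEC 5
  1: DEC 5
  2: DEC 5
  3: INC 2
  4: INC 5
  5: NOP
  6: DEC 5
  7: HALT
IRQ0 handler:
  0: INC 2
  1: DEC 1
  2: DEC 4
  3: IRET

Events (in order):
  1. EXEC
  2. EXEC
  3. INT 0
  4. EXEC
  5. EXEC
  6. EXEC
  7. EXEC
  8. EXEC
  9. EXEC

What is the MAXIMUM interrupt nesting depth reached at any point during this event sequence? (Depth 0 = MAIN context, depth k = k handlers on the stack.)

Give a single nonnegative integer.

Event 1 (EXEC): [MAIN] PC=0: DEC 5 -> ACC=-5 [depth=0]
Event 2 (EXEC): [MAIN] PC=1: DEC 5 -> ACC=-10 [depth=0]
Event 3 (INT 0): INT 0 arrives: push (MAIN, PC=2), enter IRQ0 at PC=0 (depth now 1) [depth=1]
Event 4 (EXEC): [IRQ0] PC=0: INC 2 -> ACC=-8 [depth=1]
Event 5 (EXEC): [IRQ0] PC=1: DEC 1 -> ACC=-9 [depth=1]
Event 6 (EXEC): [IRQ0] PC=2: DEC 4 -> ACC=-13 [depth=1]
Event 7 (EXEC): [IRQ0] PC=3: IRET -> resume MAIN at PC=2 (depth now 0) [depth=0]
Event 8 (EXEC): [MAIN] PC=2: DEC 5 -> ACC=-18 [depth=0]
Event 9 (EXEC): [MAIN] PC=3: INC 2 -> ACC=-16 [depth=0]
Max depth observed: 1

Answer: 1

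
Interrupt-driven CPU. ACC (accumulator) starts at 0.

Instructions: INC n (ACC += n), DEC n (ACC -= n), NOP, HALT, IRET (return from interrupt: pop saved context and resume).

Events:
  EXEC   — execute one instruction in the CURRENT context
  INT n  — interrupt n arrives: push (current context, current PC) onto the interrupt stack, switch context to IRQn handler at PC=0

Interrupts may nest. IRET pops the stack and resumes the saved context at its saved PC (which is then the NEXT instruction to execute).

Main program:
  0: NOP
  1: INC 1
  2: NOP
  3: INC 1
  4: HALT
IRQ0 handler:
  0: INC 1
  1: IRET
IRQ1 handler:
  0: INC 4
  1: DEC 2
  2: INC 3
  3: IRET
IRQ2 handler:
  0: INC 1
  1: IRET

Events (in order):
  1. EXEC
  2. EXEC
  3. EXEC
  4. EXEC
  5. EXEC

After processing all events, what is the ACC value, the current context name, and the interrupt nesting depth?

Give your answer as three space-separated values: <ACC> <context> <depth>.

Answer: 2 MAIN 0

Derivation:
Event 1 (EXEC): [MAIN] PC=0: NOP
Event 2 (EXEC): [MAIN] PC=1: INC 1 -> ACC=1
Event 3 (EXEC): [MAIN] PC=2: NOP
Event 4 (EXEC): [MAIN] PC=3: INC 1 -> ACC=2
Event 5 (EXEC): [MAIN] PC=4: HALT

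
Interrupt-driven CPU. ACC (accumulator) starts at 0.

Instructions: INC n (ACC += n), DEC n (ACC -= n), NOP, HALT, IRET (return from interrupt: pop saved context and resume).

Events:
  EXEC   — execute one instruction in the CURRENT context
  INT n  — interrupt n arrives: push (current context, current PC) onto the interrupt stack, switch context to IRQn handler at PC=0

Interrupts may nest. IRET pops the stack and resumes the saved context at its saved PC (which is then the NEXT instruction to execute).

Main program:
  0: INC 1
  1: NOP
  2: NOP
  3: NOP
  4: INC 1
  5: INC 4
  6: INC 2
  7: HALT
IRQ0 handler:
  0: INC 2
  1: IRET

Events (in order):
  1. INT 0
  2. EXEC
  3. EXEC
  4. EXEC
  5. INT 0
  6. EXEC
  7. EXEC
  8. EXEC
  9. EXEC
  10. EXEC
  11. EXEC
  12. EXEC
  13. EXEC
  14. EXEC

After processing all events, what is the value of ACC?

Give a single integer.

Event 1 (INT 0): INT 0 arrives: push (MAIN, PC=0), enter IRQ0 at PC=0 (depth now 1)
Event 2 (EXEC): [IRQ0] PC=0: INC 2 -> ACC=2
Event 3 (EXEC): [IRQ0] PC=1: IRET -> resume MAIN at PC=0 (depth now 0)
Event 4 (EXEC): [MAIN] PC=0: INC 1 -> ACC=3
Event 5 (INT 0): INT 0 arrives: push (MAIN, PC=1), enter IRQ0 at PC=0 (depth now 1)
Event 6 (EXEC): [IRQ0] PC=0: INC 2 -> ACC=5
Event 7 (EXEC): [IRQ0] PC=1: IRET -> resume MAIN at PC=1 (depth now 0)
Event 8 (EXEC): [MAIN] PC=1: NOP
Event 9 (EXEC): [MAIN] PC=2: NOP
Event 10 (EXEC): [MAIN] PC=3: NOP
Event 11 (EXEC): [MAIN] PC=4: INC 1 -> ACC=6
Event 12 (EXEC): [MAIN] PC=5: INC 4 -> ACC=10
Event 13 (EXEC): [MAIN] PC=6: INC 2 -> ACC=12
Event 14 (EXEC): [MAIN] PC=7: HALT

Answer: 12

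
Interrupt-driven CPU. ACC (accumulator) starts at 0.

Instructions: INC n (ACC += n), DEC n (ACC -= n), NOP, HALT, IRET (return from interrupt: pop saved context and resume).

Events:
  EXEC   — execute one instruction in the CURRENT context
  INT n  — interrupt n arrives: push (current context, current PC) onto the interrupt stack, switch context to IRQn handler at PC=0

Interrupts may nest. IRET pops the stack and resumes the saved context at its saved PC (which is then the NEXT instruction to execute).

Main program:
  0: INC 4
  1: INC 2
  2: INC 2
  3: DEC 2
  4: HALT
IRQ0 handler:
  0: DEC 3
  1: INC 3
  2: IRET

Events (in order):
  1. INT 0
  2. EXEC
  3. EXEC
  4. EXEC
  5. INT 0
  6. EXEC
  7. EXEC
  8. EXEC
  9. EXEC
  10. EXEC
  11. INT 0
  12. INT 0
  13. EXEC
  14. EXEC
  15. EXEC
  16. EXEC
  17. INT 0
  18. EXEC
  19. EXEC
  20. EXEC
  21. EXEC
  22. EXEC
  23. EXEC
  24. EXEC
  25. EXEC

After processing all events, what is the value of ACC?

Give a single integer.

Event 1 (INT 0): INT 0 arrives: push (MAIN, PC=0), enter IRQ0 at PC=0 (depth now 1)
Event 2 (EXEC): [IRQ0] PC=0: DEC 3 -> ACC=-3
Event 3 (EXEC): [IRQ0] PC=1: INC 3 -> ACC=0
Event 4 (EXEC): [IRQ0] PC=2: IRET -> resume MAIN at PC=0 (depth now 0)
Event 5 (INT 0): INT 0 arrives: push (MAIN, PC=0), enter IRQ0 at PC=0 (depth now 1)
Event 6 (EXEC): [IRQ0] PC=0: DEC 3 -> ACC=-3
Event 7 (EXEC): [IRQ0] PC=1: INC 3 -> ACC=0
Event 8 (EXEC): [IRQ0] PC=2: IRET -> resume MAIN at PC=0 (depth now 0)
Event 9 (EXEC): [MAIN] PC=0: INC 4 -> ACC=4
Event 10 (EXEC): [MAIN] PC=1: INC 2 -> ACC=6
Event 11 (INT 0): INT 0 arrives: push (MAIN, PC=2), enter IRQ0 at PC=0 (depth now 1)
Event 12 (INT 0): INT 0 arrives: push (IRQ0, PC=0), enter IRQ0 at PC=0 (depth now 2)
Event 13 (EXEC): [IRQ0] PC=0: DEC 3 -> ACC=3
Event 14 (EXEC): [IRQ0] PC=1: INC 3 -> ACC=6
Event 15 (EXEC): [IRQ0] PC=2: IRET -> resume IRQ0 at PC=0 (depth now 1)
Event 16 (EXEC): [IRQ0] PC=0: DEC 3 -> ACC=3
Event 17 (INT 0): INT 0 arrives: push (IRQ0, PC=1), enter IRQ0 at PC=0 (depth now 2)
Event 18 (EXEC): [IRQ0] PC=0: DEC 3 -> ACC=0
Event 19 (EXEC): [IRQ0] PC=1: INC 3 -> ACC=3
Event 20 (EXEC): [IRQ0] PC=2: IRET -> resume IRQ0 at PC=1 (depth now 1)
Event 21 (EXEC): [IRQ0] PC=1: INC 3 -> ACC=6
Event 22 (EXEC): [IRQ0] PC=2: IRET -> resume MAIN at PC=2 (depth now 0)
Event 23 (EXEC): [MAIN] PC=2: INC 2 -> ACC=8
Event 24 (EXEC): [MAIN] PC=3: DEC 2 -> ACC=6
Event 25 (EXEC): [MAIN] PC=4: HALT

Answer: 6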